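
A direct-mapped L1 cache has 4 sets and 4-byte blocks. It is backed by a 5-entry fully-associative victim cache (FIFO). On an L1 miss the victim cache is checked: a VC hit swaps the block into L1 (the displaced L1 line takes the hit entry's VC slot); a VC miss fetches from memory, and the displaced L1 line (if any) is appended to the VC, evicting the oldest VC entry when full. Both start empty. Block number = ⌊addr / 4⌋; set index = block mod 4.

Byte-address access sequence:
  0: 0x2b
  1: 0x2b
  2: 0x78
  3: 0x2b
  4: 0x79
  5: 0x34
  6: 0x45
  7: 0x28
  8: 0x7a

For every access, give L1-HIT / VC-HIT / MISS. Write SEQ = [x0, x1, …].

SEQ = [MISS, L1-HIT, MISS, VC-HIT, VC-HIT, MISS, MISS, VC-HIT, VC-HIT]

0: 0x2b (blk 10, set 2) → MISS  vc=[]
1: 0x2b (blk 10, set 2) → L1-HIT  vc=[]
2: 0x78 (blk 30, set 2) → MISS  vc=[10]
3: 0x2b (blk 10, set 2) → VC-HIT  vc=[30]
4: 0x79 (blk 30, set 2) → VC-HIT  vc=[10]
5: 0x34 (blk 13, set 1) → MISS  vc=[10]
6: 0x45 (blk 17, set 1) → MISS  vc=[10, 13]
7: 0x28 (blk 10, set 2) → VC-HIT  vc=[30, 13]
8: 0x7a (blk 30, set 2) → VC-HIT  vc=[10, 13]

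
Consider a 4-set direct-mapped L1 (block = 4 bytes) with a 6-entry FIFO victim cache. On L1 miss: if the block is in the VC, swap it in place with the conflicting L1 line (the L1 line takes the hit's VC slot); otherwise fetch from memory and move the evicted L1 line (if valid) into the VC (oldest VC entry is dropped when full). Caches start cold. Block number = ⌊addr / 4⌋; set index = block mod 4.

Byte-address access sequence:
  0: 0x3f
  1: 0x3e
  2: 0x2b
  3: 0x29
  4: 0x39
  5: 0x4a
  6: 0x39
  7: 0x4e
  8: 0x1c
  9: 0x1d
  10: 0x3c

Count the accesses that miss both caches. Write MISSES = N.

MISSES = 6

  [0] addr=0x3f blk=15 s=3: MISS | VC []
  [1] addr=0x3e blk=15 s=3: L1-HIT | VC []
  [2] addr=0x2b blk=10 s=2: MISS | VC []
  [3] addr=0x29 blk=10 s=2: L1-HIT | VC []
  [4] addr=0x39 blk=14 s=2: MISS | VC [10]
  [5] addr=0x4a blk=18 s=2: MISS | VC [10, 14]
  [6] addr=0x39 blk=14 s=2: VC-HIT | VC [10, 18]
  [7] addr=0x4e blk=19 s=3: MISS | VC [10, 18, 15]
  [8] addr=0x1c blk=7 s=3: MISS | VC [10, 18, 15, 19]
  [9] addr=0x1d blk=7 s=3: L1-HIT | VC [10, 18, 15, 19]
  [10] addr=0x3c blk=15 s=3: VC-HIT | VC [10, 18, 7, 19]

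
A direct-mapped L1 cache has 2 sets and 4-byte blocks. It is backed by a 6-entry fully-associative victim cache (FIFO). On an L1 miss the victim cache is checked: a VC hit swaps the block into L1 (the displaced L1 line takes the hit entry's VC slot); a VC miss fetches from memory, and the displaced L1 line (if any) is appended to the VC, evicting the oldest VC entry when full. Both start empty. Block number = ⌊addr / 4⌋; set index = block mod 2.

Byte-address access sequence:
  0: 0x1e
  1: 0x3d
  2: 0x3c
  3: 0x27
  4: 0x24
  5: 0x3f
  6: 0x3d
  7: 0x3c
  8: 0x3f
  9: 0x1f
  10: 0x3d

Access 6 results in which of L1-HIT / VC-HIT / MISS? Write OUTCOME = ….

OUTCOME = L1-HIT

#0 0x1e→b7/s1 MISS; vc=[]
#1 0x3d→b15/s1 MISS; vc=[7]
#2 0x3c→b15/s1 L1-HIT; vc=[7]
#3 0x27→b9/s1 MISS; vc=[7,15]
#4 0x24→b9/s1 L1-HIT; vc=[7,15]
#5 0x3f→b15/s1 VC-HIT; vc=[7,9]
#6 0x3d→b15/s1 L1-HIT; vc=[7,9]
#7 0x3c→b15/s1 L1-HIT; vc=[7,9]
#8 0x3f→b15/s1 L1-HIT; vc=[7,9]
#9 0x1f→b7/s1 VC-HIT; vc=[15,9]
#10 0x3d→b15/s1 VC-HIT; vc=[7,9]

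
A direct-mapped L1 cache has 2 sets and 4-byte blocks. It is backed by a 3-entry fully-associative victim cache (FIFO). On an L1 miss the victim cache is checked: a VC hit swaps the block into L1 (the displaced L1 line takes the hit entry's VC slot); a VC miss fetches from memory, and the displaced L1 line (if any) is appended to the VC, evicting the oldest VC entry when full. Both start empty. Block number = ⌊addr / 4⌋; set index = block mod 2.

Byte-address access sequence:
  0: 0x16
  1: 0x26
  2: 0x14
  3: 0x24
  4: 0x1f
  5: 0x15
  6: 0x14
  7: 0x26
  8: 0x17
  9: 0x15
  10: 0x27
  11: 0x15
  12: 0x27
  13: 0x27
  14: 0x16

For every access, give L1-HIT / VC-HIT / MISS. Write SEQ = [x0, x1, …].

0: 0x16 (blk 5, set 1) → MISS  vc=[]
1: 0x26 (blk 9, set 1) → MISS  vc=[5]
2: 0x14 (blk 5, set 1) → VC-HIT  vc=[9]
3: 0x24 (blk 9, set 1) → VC-HIT  vc=[5]
4: 0x1f (blk 7, set 1) → MISS  vc=[5, 9]
5: 0x15 (blk 5, set 1) → VC-HIT  vc=[7, 9]
6: 0x14 (blk 5, set 1) → L1-HIT  vc=[7, 9]
7: 0x26 (blk 9, set 1) → VC-HIT  vc=[7, 5]
8: 0x17 (blk 5, set 1) → VC-HIT  vc=[7, 9]
9: 0x15 (blk 5, set 1) → L1-HIT  vc=[7, 9]
10: 0x27 (blk 9, set 1) → VC-HIT  vc=[7, 5]
11: 0x15 (blk 5, set 1) → VC-HIT  vc=[7, 9]
12: 0x27 (blk 9, set 1) → VC-HIT  vc=[7, 5]
13: 0x27 (blk 9, set 1) → L1-HIT  vc=[7, 5]
14: 0x16 (blk 5, set 1) → VC-HIT  vc=[7, 9]

SEQ = [MISS, MISS, VC-HIT, VC-HIT, MISS, VC-HIT, L1-HIT, VC-HIT, VC-HIT, L1-HIT, VC-HIT, VC-HIT, VC-HIT, L1-HIT, VC-HIT]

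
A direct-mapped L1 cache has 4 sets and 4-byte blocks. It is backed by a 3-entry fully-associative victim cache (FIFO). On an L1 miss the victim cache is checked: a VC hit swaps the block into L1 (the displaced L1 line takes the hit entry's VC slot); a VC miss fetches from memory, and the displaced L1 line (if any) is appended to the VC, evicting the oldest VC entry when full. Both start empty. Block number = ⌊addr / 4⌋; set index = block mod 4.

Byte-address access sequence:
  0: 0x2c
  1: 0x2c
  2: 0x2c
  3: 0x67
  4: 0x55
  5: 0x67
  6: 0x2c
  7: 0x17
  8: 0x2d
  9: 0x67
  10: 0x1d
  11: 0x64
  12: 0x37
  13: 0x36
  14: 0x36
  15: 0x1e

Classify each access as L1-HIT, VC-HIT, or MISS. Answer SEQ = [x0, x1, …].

SEQ = [MISS, L1-HIT, L1-HIT, MISS, MISS, VC-HIT, L1-HIT, MISS, L1-HIT, VC-HIT, MISS, L1-HIT, MISS, L1-HIT, L1-HIT, L1-HIT]

  [0] addr=0x2c blk=11 s=3: MISS | VC []
  [1] addr=0x2c blk=11 s=3: L1-HIT | VC []
  [2] addr=0x2c blk=11 s=3: L1-HIT | VC []
  [3] addr=0x67 blk=25 s=1: MISS | VC []
  [4] addr=0x55 blk=21 s=1: MISS | VC [25]
  [5] addr=0x67 blk=25 s=1: VC-HIT | VC [21]
  [6] addr=0x2c blk=11 s=3: L1-HIT | VC [21]
  [7] addr=0x17 blk=5 s=1: MISS | VC [21, 25]
  [8] addr=0x2d blk=11 s=3: L1-HIT | VC [21, 25]
  [9] addr=0x67 blk=25 s=1: VC-HIT | VC [21, 5]
  [10] addr=0x1d blk=7 s=3: MISS | VC [21, 5, 11]
  [11] addr=0x64 blk=25 s=1: L1-HIT | VC [21, 5, 11]
  [12] addr=0x37 blk=13 s=1: MISS | VC [5, 11, 25]
  [13] addr=0x36 blk=13 s=1: L1-HIT | VC [5, 11, 25]
  [14] addr=0x36 blk=13 s=1: L1-HIT | VC [5, 11, 25]
  [15] addr=0x1e blk=7 s=3: L1-HIT | VC [5, 11, 25]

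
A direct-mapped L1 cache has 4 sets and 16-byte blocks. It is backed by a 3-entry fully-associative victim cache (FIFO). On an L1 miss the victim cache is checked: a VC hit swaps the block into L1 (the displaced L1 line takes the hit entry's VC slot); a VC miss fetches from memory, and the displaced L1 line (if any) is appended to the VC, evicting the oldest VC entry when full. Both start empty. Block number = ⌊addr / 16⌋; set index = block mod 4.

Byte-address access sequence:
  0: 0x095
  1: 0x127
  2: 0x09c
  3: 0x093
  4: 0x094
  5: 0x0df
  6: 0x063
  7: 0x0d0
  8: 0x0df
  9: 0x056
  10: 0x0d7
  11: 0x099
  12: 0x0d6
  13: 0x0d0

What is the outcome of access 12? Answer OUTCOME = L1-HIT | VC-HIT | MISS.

  [0] addr=0x95 blk=9 s=1: MISS | VC []
  [1] addr=0x127 blk=18 s=2: MISS | VC []
  [2] addr=0x9c blk=9 s=1: L1-HIT | VC []
  [3] addr=0x93 blk=9 s=1: L1-HIT | VC []
  [4] addr=0x94 blk=9 s=1: L1-HIT | VC []
  [5] addr=0xdf blk=13 s=1: MISS | VC [9]
  [6] addr=0x63 blk=6 s=2: MISS | VC [9, 18]
  [7] addr=0xd0 blk=13 s=1: L1-HIT | VC [9, 18]
  [8] addr=0xdf blk=13 s=1: L1-HIT | VC [9, 18]
  [9] addr=0x56 blk=5 s=1: MISS | VC [9, 18, 13]
  [10] addr=0xd7 blk=13 s=1: VC-HIT | VC [9, 18, 5]
  [11] addr=0x99 blk=9 s=1: VC-HIT | VC [13, 18, 5]
  [12] addr=0xd6 blk=13 s=1: VC-HIT | VC [9, 18, 5]
  [13] addr=0xd0 blk=13 s=1: L1-HIT | VC [9, 18, 5]

OUTCOME = VC-HIT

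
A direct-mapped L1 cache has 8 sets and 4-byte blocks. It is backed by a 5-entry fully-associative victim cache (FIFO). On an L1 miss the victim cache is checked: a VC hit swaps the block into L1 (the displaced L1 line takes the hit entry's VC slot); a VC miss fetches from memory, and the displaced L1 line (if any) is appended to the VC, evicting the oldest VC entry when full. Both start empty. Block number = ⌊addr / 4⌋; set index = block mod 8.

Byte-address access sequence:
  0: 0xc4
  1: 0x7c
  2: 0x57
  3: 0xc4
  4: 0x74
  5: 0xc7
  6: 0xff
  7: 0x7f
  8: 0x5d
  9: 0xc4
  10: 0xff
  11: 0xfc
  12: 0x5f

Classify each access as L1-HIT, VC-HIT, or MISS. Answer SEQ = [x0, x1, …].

#0 0xc4→b49/s1 MISS; vc=[]
#1 0x7c→b31/s7 MISS; vc=[]
#2 0x57→b21/s5 MISS; vc=[]
#3 0xc4→b49/s1 L1-HIT; vc=[]
#4 0x74→b29/s5 MISS; vc=[21]
#5 0xc7→b49/s1 L1-HIT; vc=[21]
#6 0xff→b63/s7 MISS; vc=[21,31]
#7 0x7f→b31/s7 VC-HIT; vc=[21,63]
#8 0x5d→b23/s7 MISS; vc=[21,63,31]
#9 0xc4→b49/s1 L1-HIT; vc=[21,63,31]
#10 0xff→b63/s7 VC-HIT; vc=[21,23,31]
#11 0xfc→b63/s7 L1-HIT; vc=[21,23,31]
#12 0x5f→b23/s7 VC-HIT; vc=[21,63,31]

SEQ = [MISS, MISS, MISS, L1-HIT, MISS, L1-HIT, MISS, VC-HIT, MISS, L1-HIT, VC-HIT, L1-HIT, VC-HIT]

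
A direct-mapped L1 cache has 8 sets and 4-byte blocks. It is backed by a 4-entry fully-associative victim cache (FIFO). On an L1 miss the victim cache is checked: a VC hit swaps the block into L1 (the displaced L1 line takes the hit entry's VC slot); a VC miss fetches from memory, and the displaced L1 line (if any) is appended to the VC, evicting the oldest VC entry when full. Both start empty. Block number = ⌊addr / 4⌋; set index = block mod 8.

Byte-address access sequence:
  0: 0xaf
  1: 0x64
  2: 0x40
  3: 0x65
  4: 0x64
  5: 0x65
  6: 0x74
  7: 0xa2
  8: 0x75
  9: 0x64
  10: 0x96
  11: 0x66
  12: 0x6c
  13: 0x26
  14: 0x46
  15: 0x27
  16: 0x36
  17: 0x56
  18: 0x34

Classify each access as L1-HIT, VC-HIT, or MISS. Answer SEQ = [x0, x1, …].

SEQ = [MISS, MISS, MISS, L1-HIT, L1-HIT, L1-HIT, MISS, MISS, L1-HIT, L1-HIT, MISS, L1-HIT, MISS, MISS, MISS, VC-HIT, MISS, MISS, VC-HIT]

  [0] addr=0xaf blk=43 s=3: MISS | VC []
  [1] addr=0x64 blk=25 s=1: MISS | VC []
  [2] addr=0x40 blk=16 s=0: MISS | VC []
  [3] addr=0x65 blk=25 s=1: L1-HIT | VC []
  [4] addr=0x64 blk=25 s=1: L1-HIT | VC []
  [5] addr=0x65 blk=25 s=1: L1-HIT | VC []
  [6] addr=0x74 blk=29 s=5: MISS | VC []
  [7] addr=0xa2 blk=40 s=0: MISS | VC [16]
  [8] addr=0x75 blk=29 s=5: L1-HIT | VC [16]
  [9] addr=0x64 blk=25 s=1: L1-HIT | VC [16]
  [10] addr=0x96 blk=37 s=5: MISS | VC [16, 29]
  [11] addr=0x66 blk=25 s=1: L1-HIT | VC [16, 29]
  [12] addr=0x6c blk=27 s=3: MISS | VC [16, 29, 43]
  [13] addr=0x26 blk=9 s=1: MISS | VC [16, 29, 43, 25]
  [14] addr=0x46 blk=17 s=1: MISS | VC [29, 43, 25, 9]
  [15] addr=0x27 blk=9 s=1: VC-HIT | VC [29, 43, 25, 17]
  [16] addr=0x36 blk=13 s=5: MISS | VC [43, 25, 17, 37]
  [17] addr=0x56 blk=21 s=5: MISS | VC [25, 17, 37, 13]
  [18] addr=0x34 blk=13 s=5: VC-HIT | VC [25, 17, 37, 21]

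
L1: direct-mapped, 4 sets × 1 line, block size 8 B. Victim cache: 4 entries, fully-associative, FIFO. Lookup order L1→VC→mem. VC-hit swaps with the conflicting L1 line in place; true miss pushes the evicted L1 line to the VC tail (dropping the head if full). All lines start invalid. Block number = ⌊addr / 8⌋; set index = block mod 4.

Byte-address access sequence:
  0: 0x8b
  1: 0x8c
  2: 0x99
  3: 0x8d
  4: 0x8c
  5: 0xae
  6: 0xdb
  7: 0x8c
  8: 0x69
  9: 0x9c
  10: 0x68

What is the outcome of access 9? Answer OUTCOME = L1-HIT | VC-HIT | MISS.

OUTCOME = VC-HIT

0: 0x8b (blk 17, set 1) → MISS  vc=[]
1: 0x8c (blk 17, set 1) → L1-HIT  vc=[]
2: 0x99 (blk 19, set 3) → MISS  vc=[]
3: 0x8d (blk 17, set 1) → L1-HIT  vc=[]
4: 0x8c (blk 17, set 1) → L1-HIT  vc=[]
5: 0xae (blk 21, set 1) → MISS  vc=[17]
6: 0xdb (blk 27, set 3) → MISS  vc=[17, 19]
7: 0x8c (blk 17, set 1) → VC-HIT  vc=[21, 19]
8: 0x69 (blk 13, set 1) → MISS  vc=[21, 19, 17]
9: 0x9c (blk 19, set 3) → VC-HIT  vc=[21, 27, 17]
10: 0x68 (blk 13, set 1) → L1-HIT  vc=[21, 27, 17]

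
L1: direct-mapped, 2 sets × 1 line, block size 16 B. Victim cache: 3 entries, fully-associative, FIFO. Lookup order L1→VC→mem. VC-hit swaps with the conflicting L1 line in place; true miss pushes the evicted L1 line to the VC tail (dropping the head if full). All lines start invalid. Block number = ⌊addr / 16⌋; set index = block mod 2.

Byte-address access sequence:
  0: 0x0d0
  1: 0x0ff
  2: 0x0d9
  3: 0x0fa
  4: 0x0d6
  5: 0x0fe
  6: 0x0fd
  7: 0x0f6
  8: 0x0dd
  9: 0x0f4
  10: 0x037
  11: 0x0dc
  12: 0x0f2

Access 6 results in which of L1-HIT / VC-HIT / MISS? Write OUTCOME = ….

  [0] addr=0xd0 blk=13 s=1: MISS | VC []
  [1] addr=0xff blk=15 s=1: MISS | VC [13]
  [2] addr=0xd9 blk=13 s=1: VC-HIT | VC [15]
  [3] addr=0xfa blk=15 s=1: VC-HIT | VC [13]
  [4] addr=0xd6 blk=13 s=1: VC-HIT | VC [15]
  [5] addr=0xfe blk=15 s=1: VC-HIT | VC [13]
  [6] addr=0xfd blk=15 s=1: L1-HIT | VC [13]
  [7] addr=0xf6 blk=15 s=1: L1-HIT | VC [13]
  [8] addr=0xdd blk=13 s=1: VC-HIT | VC [15]
  [9] addr=0xf4 blk=15 s=1: VC-HIT | VC [13]
  [10] addr=0x37 blk=3 s=1: MISS | VC [13, 15]
  [11] addr=0xdc blk=13 s=1: VC-HIT | VC [3, 15]
  [12] addr=0xf2 blk=15 s=1: VC-HIT | VC [3, 13]

OUTCOME = L1-HIT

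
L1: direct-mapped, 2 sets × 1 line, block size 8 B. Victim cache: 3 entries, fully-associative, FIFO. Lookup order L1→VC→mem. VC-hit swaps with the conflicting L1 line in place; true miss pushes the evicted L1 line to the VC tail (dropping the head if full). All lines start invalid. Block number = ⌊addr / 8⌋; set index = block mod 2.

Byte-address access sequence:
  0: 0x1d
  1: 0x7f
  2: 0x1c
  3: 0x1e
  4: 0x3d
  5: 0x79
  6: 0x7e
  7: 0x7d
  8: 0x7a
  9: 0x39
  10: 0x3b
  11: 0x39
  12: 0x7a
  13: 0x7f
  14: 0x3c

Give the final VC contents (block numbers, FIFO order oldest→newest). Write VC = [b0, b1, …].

0: 0x1d (blk 3, set 1) → MISS  vc=[]
1: 0x7f (blk 15, set 1) → MISS  vc=[3]
2: 0x1c (blk 3, set 1) → VC-HIT  vc=[15]
3: 0x1e (blk 3, set 1) → L1-HIT  vc=[15]
4: 0x3d (blk 7, set 1) → MISS  vc=[15, 3]
5: 0x79 (blk 15, set 1) → VC-HIT  vc=[7, 3]
6: 0x7e (blk 15, set 1) → L1-HIT  vc=[7, 3]
7: 0x7d (blk 15, set 1) → L1-HIT  vc=[7, 3]
8: 0x7a (blk 15, set 1) → L1-HIT  vc=[7, 3]
9: 0x39 (blk 7, set 1) → VC-HIT  vc=[15, 3]
10: 0x3b (blk 7, set 1) → L1-HIT  vc=[15, 3]
11: 0x39 (blk 7, set 1) → L1-HIT  vc=[15, 3]
12: 0x7a (blk 15, set 1) → VC-HIT  vc=[7, 3]
13: 0x7f (blk 15, set 1) → L1-HIT  vc=[7, 3]
14: 0x3c (blk 7, set 1) → VC-HIT  vc=[15, 3]

VC = [15, 3]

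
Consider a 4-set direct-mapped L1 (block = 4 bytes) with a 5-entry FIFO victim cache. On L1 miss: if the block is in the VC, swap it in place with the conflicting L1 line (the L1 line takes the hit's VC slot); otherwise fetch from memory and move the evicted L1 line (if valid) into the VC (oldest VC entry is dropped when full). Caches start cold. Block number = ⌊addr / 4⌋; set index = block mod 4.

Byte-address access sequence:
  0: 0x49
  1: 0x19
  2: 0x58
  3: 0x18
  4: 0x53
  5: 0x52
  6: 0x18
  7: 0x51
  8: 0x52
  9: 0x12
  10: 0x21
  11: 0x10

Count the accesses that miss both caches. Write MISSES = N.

#0 0x49→b18/s2 MISS; vc=[]
#1 0x19→b6/s2 MISS; vc=[18]
#2 0x58→b22/s2 MISS; vc=[18,6]
#3 0x18→b6/s2 VC-HIT; vc=[18,22]
#4 0x53→b20/s0 MISS; vc=[18,22]
#5 0x52→b20/s0 L1-HIT; vc=[18,22]
#6 0x18→b6/s2 L1-HIT; vc=[18,22]
#7 0x51→b20/s0 L1-HIT; vc=[18,22]
#8 0x52→b20/s0 L1-HIT; vc=[18,22]
#9 0x12→b4/s0 MISS; vc=[18,22,20]
#10 0x21→b8/s0 MISS; vc=[18,22,20,4]
#11 0x10→b4/s0 VC-HIT; vc=[18,22,20,8]

MISSES = 6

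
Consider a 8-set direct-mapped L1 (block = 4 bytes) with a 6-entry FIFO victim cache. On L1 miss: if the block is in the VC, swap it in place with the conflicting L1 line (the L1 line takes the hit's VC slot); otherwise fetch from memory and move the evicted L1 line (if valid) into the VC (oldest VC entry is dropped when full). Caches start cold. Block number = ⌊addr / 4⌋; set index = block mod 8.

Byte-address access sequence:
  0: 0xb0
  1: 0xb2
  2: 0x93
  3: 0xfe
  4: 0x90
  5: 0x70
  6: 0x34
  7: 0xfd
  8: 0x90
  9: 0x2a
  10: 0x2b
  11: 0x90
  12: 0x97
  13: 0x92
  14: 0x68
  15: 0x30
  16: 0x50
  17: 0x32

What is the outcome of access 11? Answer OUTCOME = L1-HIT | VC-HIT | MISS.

OUTCOME = L1-HIT

#0 0xb0→b44/s4 MISS; vc=[]
#1 0xb2→b44/s4 L1-HIT; vc=[]
#2 0x93→b36/s4 MISS; vc=[44]
#3 0xfe→b63/s7 MISS; vc=[44]
#4 0x90→b36/s4 L1-HIT; vc=[44]
#5 0x70→b28/s4 MISS; vc=[44,36]
#6 0x34→b13/s5 MISS; vc=[44,36]
#7 0xfd→b63/s7 L1-HIT; vc=[44,36]
#8 0x90→b36/s4 VC-HIT; vc=[44,28]
#9 0x2a→b10/s2 MISS; vc=[44,28]
#10 0x2b→b10/s2 L1-HIT; vc=[44,28]
#11 0x90→b36/s4 L1-HIT; vc=[44,28]
#12 0x97→b37/s5 MISS; vc=[44,28,13]
#13 0x92→b36/s4 L1-HIT; vc=[44,28,13]
#14 0x68→b26/s2 MISS; vc=[44,28,13,10]
#15 0x30→b12/s4 MISS; vc=[44,28,13,10,36]
#16 0x50→b20/s4 MISS; vc=[44,28,13,10,36,12]
#17 0x32→b12/s4 VC-HIT; vc=[44,28,13,10,36,20]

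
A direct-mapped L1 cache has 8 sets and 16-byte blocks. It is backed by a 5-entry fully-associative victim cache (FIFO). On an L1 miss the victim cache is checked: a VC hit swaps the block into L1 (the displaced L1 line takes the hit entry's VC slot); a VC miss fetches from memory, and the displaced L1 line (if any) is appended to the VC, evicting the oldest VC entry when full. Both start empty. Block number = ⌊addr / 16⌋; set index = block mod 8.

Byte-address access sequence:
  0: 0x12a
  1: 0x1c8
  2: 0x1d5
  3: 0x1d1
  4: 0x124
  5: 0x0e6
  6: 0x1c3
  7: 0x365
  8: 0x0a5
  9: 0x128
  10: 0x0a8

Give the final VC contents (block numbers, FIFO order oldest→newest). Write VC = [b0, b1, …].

  [0] addr=0x12a blk=18 s=2: MISS | VC []
  [1] addr=0x1c8 blk=28 s=4: MISS | VC []
  [2] addr=0x1d5 blk=29 s=5: MISS | VC []
  [3] addr=0x1d1 blk=29 s=5: L1-HIT | VC []
  [4] addr=0x124 blk=18 s=2: L1-HIT | VC []
  [5] addr=0xe6 blk=14 s=6: MISS | VC []
  [6] addr=0x1c3 blk=28 s=4: L1-HIT | VC []
  [7] addr=0x365 blk=54 s=6: MISS | VC [14]
  [8] addr=0xa5 blk=10 s=2: MISS | VC [14, 18]
  [9] addr=0x128 blk=18 s=2: VC-HIT | VC [14, 10]
  [10] addr=0xa8 blk=10 s=2: VC-HIT | VC [14, 18]

VC = [14, 18]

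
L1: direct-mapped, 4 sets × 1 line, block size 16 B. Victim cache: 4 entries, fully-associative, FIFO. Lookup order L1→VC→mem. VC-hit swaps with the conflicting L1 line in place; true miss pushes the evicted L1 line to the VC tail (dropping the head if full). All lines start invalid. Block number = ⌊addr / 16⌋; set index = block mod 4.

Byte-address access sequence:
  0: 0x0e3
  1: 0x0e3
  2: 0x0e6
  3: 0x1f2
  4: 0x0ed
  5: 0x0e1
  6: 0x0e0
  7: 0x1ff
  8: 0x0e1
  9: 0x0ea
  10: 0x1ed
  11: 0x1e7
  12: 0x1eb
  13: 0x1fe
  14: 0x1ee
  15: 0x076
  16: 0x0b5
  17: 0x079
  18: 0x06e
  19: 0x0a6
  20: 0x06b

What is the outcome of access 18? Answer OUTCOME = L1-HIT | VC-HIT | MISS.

OUTCOME = MISS

  [0] addr=0xe3 blk=14 s=2: MISS | VC []
  [1] addr=0xe3 blk=14 s=2: L1-HIT | VC []
  [2] addr=0xe6 blk=14 s=2: L1-HIT | VC []
  [3] addr=0x1f2 blk=31 s=3: MISS | VC []
  [4] addr=0xed blk=14 s=2: L1-HIT | VC []
  [5] addr=0xe1 blk=14 s=2: L1-HIT | VC []
  [6] addr=0xe0 blk=14 s=2: L1-HIT | VC []
  [7] addr=0x1ff blk=31 s=3: L1-HIT | VC []
  [8] addr=0xe1 blk=14 s=2: L1-HIT | VC []
  [9] addr=0xea blk=14 s=2: L1-HIT | VC []
  [10] addr=0x1ed blk=30 s=2: MISS | VC [14]
  [11] addr=0x1e7 blk=30 s=2: L1-HIT | VC [14]
  [12] addr=0x1eb blk=30 s=2: L1-HIT | VC [14]
  [13] addr=0x1fe blk=31 s=3: L1-HIT | VC [14]
  [14] addr=0x1ee blk=30 s=2: L1-HIT | VC [14]
  [15] addr=0x76 blk=7 s=3: MISS | VC [14, 31]
  [16] addr=0xb5 blk=11 s=3: MISS | VC [14, 31, 7]
  [17] addr=0x79 blk=7 s=3: VC-HIT | VC [14, 31, 11]
  [18] addr=0x6e blk=6 s=2: MISS | VC [14, 31, 11, 30]
  [19] addr=0xa6 blk=10 s=2: MISS | VC [31, 11, 30, 6]
  [20] addr=0x6b blk=6 s=2: VC-HIT | VC [31, 11, 30, 10]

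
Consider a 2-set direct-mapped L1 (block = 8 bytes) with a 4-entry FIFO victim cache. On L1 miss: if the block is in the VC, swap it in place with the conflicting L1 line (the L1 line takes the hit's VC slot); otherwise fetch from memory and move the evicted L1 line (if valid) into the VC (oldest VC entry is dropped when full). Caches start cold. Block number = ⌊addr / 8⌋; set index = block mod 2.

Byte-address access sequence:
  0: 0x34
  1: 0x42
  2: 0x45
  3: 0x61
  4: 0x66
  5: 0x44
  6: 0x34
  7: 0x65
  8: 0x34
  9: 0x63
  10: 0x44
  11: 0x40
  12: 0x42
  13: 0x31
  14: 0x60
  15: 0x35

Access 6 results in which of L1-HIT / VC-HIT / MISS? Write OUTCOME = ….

  [0] addr=0x34 blk=6 s=0: MISS | VC []
  [1] addr=0x42 blk=8 s=0: MISS | VC [6]
  [2] addr=0x45 blk=8 s=0: L1-HIT | VC [6]
  [3] addr=0x61 blk=12 s=0: MISS | VC [6, 8]
  [4] addr=0x66 blk=12 s=0: L1-HIT | VC [6, 8]
  [5] addr=0x44 blk=8 s=0: VC-HIT | VC [6, 12]
  [6] addr=0x34 blk=6 s=0: VC-HIT | VC [8, 12]
  [7] addr=0x65 blk=12 s=0: VC-HIT | VC [8, 6]
  [8] addr=0x34 blk=6 s=0: VC-HIT | VC [8, 12]
  [9] addr=0x63 blk=12 s=0: VC-HIT | VC [8, 6]
  [10] addr=0x44 blk=8 s=0: VC-HIT | VC [12, 6]
  [11] addr=0x40 blk=8 s=0: L1-HIT | VC [12, 6]
  [12] addr=0x42 blk=8 s=0: L1-HIT | VC [12, 6]
  [13] addr=0x31 blk=6 s=0: VC-HIT | VC [12, 8]
  [14] addr=0x60 blk=12 s=0: VC-HIT | VC [6, 8]
  [15] addr=0x35 blk=6 s=0: VC-HIT | VC [12, 8]

OUTCOME = VC-HIT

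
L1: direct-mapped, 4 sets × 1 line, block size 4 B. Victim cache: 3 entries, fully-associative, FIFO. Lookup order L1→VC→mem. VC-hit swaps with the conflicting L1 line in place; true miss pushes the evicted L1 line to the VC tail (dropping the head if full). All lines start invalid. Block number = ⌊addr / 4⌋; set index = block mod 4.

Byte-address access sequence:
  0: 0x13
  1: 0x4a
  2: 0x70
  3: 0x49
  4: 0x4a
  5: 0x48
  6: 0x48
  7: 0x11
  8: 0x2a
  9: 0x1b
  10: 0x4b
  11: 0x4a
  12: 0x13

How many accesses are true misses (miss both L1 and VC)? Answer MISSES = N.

MISSES = 5

#0 0x13→b4/s0 MISS; vc=[]
#1 0x4a→b18/s2 MISS; vc=[]
#2 0x70→b28/s0 MISS; vc=[4]
#3 0x49→b18/s2 L1-HIT; vc=[4]
#4 0x4a→b18/s2 L1-HIT; vc=[4]
#5 0x48→b18/s2 L1-HIT; vc=[4]
#6 0x48→b18/s2 L1-HIT; vc=[4]
#7 0x11→b4/s0 VC-HIT; vc=[28]
#8 0x2a→b10/s2 MISS; vc=[28,18]
#9 0x1b→b6/s2 MISS; vc=[28,18,10]
#10 0x4b→b18/s2 VC-HIT; vc=[28,6,10]
#11 0x4a→b18/s2 L1-HIT; vc=[28,6,10]
#12 0x13→b4/s0 L1-HIT; vc=[28,6,10]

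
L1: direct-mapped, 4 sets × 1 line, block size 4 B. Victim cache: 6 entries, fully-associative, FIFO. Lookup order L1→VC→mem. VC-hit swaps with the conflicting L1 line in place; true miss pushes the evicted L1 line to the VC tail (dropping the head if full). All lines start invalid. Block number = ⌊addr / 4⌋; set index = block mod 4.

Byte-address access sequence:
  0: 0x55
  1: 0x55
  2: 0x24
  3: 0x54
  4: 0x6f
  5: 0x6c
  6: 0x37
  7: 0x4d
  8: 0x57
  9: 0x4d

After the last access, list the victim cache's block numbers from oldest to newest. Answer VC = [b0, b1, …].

0: 0x55 (blk 21, set 1) → MISS  vc=[]
1: 0x55 (blk 21, set 1) → L1-HIT  vc=[]
2: 0x24 (blk 9, set 1) → MISS  vc=[21]
3: 0x54 (blk 21, set 1) → VC-HIT  vc=[9]
4: 0x6f (blk 27, set 3) → MISS  vc=[9]
5: 0x6c (blk 27, set 3) → L1-HIT  vc=[9]
6: 0x37 (blk 13, set 1) → MISS  vc=[9, 21]
7: 0x4d (blk 19, set 3) → MISS  vc=[9, 21, 27]
8: 0x57 (blk 21, set 1) → VC-HIT  vc=[9, 13, 27]
9: 0x4d (blk 19, set 3) → L1-HIT  vc=[9, 13, 27]

VC = [9, 13, 27]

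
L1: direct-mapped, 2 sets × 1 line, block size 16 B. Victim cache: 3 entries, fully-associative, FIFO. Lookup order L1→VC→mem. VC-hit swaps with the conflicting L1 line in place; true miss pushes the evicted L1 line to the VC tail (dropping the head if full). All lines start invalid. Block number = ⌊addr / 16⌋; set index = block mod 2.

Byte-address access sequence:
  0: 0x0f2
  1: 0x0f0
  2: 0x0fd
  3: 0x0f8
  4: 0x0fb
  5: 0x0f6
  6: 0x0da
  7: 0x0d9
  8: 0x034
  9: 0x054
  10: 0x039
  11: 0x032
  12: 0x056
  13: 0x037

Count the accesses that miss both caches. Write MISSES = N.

MISSES = 4

  [0] addr=0xf2 blk=15 s=1: MISS | VC []
  [1] addr=0xf0 blk=15 s=1: L1-HIT | VC []
  [2] addr=0xfd blk=15 s=1: L1-HIT | VC []
  [3] addr=0xf8 blk=15 s=1: L1-HIT | VC []
  [4] addr=0xfb blk=15 s=1: L1-HIT | VC []
  [5] addr=0xf6 blk=15 s=1: L1-HIT | VC []
  [6] addr=0xda blk=13 s=1: MISS | VC [15]
  [7] addr=0xd9 blk=13 s=1: L1-HIT | VC [15]
  [8] addr=0x34 blk=3 s=1: MISS | VC [15, 13]
  [9] addr=0x54 blk=5 s=1: MISS | VC [15, 13, 3]
  [10] addr=0x39 blk=3 s=1: VC-HIT | VC [15, 13, 5]
  [11] addr=0x32 blk=3 s=1: L1-HIT | VC [15, 13, 5]
  [12] addr=0x56 blk=5 s=1: VC-HIT | VC [15, 13, 3]
  [13] addr=0x37 blk=3 s=1: VC-HIT | VC [15, 13, 5]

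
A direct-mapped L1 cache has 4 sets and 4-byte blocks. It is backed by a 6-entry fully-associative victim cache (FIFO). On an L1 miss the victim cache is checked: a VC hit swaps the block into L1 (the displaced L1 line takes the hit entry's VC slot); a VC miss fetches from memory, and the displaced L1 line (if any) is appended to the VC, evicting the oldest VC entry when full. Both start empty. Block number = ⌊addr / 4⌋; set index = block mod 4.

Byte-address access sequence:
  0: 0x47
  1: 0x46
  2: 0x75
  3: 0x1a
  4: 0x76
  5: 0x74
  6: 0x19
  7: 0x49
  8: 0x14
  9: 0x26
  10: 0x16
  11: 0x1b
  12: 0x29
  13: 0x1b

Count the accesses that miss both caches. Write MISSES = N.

MISSES = 7

#0 0x47→b17/s1 MISS; vc=[]
#1 0x46→b17/s1 L1-HIT; vc=[]
#2 0x75→b29/s1 MISS; vc=[17]
#3 0x1a→b6/s2 MISS; vc=[17]
#4 0x76→b29/s1 L1-HIT; vc=[17]
#5 0x74→b29/s1 L1-HIT; vc=[17]
#6 0x19→b6/s2 L1-HIT; vc=[17]
#7 0x49→b18/s2 MISS; vc=[17,6]
#8 0x14→b5/s1 MISS; vc=[17,6,29]
#9 0x26→b9/s1 MISS; vc=[17,6,29,5]
#10 0x16→b5/s1 VC-HIT; vc=[17,6,29,9]
#11 0x1b→b6/s2 VC-HIT; vc=[17,18,29,9]
#12 0x29→b10/s2 MISS; vc=[17,18,29,9,6]
#13 0x1b→b6/s2 VC-HIT; vc=[17,18,29,9,10]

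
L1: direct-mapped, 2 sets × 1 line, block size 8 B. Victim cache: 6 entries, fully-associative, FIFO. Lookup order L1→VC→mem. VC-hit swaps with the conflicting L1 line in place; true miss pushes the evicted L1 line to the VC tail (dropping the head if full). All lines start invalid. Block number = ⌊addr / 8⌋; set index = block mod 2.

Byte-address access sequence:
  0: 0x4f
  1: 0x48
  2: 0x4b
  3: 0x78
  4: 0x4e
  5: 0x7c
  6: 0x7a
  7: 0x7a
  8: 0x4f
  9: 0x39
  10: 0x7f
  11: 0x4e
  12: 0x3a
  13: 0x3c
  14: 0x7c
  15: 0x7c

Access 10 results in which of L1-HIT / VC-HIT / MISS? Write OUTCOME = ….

OUTCOME = VC-HIT

0: 0x4f (blk 9, set 1) → MISS  vc=[]
1: 0x48 (blk 9, set 1) → L1-HIT  vc=[]
2: 0x4b (blk 9, set 1) → L1-HIT  vc=[]
3: 0x78 (blk 15, set 1) → MISS  vc=[9]
4: 0x4e (blk 9, set 1) → VC-HIT  vc=[15]
5: 0x7c (blk 15, set 1) → VC-HIT  vc=[9]
6: 0x7a (blk 15, set 1) → L1-HIT  vc=[9]
7: 0x7a (blk 15, set 1) → L1-HIT  vc=[9]
8: 0x4f (blk 9, set 1) → VC-HIT  vc=[15]
9: 0x39 (blk 7, set 1) → MISS  vc=[15, 9]
10: 0x7f (blk 15, set 1) → VC-HIT  vc=[7, 9]
11: 0x4e (blk 9, set 1) → VC-HIT  vc=[7, 15]
12: 0x3a (blk 7, set 1) → VC-HIT  vc=[9, 15]
13: 0x3c (blk 7, set 1) → L1-HIT  vc=[9, 15]
14: 0x7c (blk 15, set 1) → VC-HIT  vc=[9, 7]
15: 0x7c (blk 15, set 1) → L1-HIT  vc=[9, 7]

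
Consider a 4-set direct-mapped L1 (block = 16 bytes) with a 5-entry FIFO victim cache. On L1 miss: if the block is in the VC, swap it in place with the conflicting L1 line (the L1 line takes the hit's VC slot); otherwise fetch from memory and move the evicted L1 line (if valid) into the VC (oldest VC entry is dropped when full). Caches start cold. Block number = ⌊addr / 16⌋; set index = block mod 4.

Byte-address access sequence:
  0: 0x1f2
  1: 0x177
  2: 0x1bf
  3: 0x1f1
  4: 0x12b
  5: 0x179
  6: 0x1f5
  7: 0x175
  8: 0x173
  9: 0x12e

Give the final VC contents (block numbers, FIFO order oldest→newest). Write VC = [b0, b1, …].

VC = [27, 31]

0: 0x1f2 (blk 31, set 3) → MISS  vc=[]
1: 0x177 (blk 23, set 3) → MISS  vc=[31]
2: 0x1bf (blk 27, set 3) → MISS  vc=[31, 23]
3: 0x1f1 (blk 31, set 3) → VC-HIT  vc=[27, 23]
4: 0x12b (blk 18, set 2) → MISS  vc=[27, 23]
5: 0x179 (blk 23, set 3) → VC-HIT  vc=[27, 31]
6: 0x1f5 (blk 31, set 3) → VC-HIT  vc=[27, 23]
7: 0x175 (blk 23, set 3) → VC-HIT  vc=[27, 31]
8: 0x173 (blk 23, set 3) → L1-HIT  vc=[27, 31]
9: 0x12e (blk 18, set 2) → L1-HIT  vc=[27, 31]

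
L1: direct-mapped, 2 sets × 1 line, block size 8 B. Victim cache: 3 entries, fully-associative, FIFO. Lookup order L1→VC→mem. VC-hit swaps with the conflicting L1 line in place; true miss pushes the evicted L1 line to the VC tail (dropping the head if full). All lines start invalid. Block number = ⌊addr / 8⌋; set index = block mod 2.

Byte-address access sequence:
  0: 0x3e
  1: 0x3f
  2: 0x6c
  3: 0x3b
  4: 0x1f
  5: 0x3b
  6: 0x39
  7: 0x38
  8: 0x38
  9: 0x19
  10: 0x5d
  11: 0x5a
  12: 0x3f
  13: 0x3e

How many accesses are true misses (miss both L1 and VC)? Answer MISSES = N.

MISSES = 4

#0 0x3e→b7/s1 MISS; vc=[]
#1 0x3f→b7/s1 L1-HIT; vc=[]
#2 0x6c→b13/s1 MISS; vc=[7]
#3 0x3b→b7/s1 VC-HIT; vc=[13]
#4 0x1f→b3/s1 MISS; vc=[13,7]
#5 0x3b→b7/s1 VC-HIT; vc=[13,3]
#6 0x39→b7/s1 L1-HIT; vc=[13,3]
#7 0x38→b7/s1 L1-HIT; vc=[13,3]
#8 0x38→b7/s1 L1-HIT; vc=[13,3]
#9 0x19→b3/s1 VC-HIT; vc=[13,7]
#10 0x5d→b11/s1 MISS; vc=[13,7,3]
#11 0x5a→b11/s1 L1-HIT; vc=[13,7,3]
#12 0x3f→b7/s1 VC-HIT; vc=[13,11,3]
#13 0x3e→b7/s1 L1-HIT; vc=[13,11,3]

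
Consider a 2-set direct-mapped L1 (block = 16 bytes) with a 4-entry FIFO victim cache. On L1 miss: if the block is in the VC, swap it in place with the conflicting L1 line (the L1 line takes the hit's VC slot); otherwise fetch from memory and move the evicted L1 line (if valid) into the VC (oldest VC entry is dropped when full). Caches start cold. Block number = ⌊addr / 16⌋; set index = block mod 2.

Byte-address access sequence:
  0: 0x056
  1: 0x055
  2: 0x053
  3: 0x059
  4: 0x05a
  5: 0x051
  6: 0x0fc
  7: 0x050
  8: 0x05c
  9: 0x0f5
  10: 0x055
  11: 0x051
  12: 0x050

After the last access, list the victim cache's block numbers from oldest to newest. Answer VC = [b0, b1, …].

VC = [15]

#0 0x56→b5/s1 MISS; vc=[]
#1 0x55→b5/s1 L1-HIT; vc=[]
#2 0x53→b5/s1 L1-HIT; vc=[]
#3 0x59→b5/s1 L1-HIT; vc=[]
#4 0x5a→b5/s1 L1-HIT; vc=[]
#5 0x51→b5/s1 L1-HIT; vc=[]
#6 0xfc→b15/s1 MISS; vc=[5]
#7 0x50→b5/s1 VC-HIT; vc=[15]
#8 0x5c→b5/s1 L1-HIT; vc=[15]
#9 0xf5→b15/s1 VC-HIT; vc=[5]
#10 0x55→b5/s1 VC-HIT; vc=[15]
#11 0x51→b5/s1 L1-HIT; vc=[15]
#12 0x50→b5/s1 L1-HIT; vc=[15]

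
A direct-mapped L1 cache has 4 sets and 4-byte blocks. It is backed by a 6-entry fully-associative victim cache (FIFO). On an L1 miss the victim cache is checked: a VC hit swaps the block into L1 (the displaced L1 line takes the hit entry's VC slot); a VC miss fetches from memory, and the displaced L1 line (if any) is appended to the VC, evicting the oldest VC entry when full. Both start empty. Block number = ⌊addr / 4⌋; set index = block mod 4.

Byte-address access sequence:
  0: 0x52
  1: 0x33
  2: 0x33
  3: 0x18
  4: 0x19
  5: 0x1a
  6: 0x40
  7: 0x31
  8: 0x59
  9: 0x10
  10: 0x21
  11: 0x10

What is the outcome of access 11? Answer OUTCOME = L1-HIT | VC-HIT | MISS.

#0 0x52→b20/s0 MISS; vc=[]
#1 0x33→b12/s0 MISS; vc=[20]
#2 0x33→b12/s0 L1-HIT; vc=[20]
#3 0x18→b6/s2 MISS; vc=[20]
#4 0x19→b6/s2 L1-HIT; vc=[20]
#5 0x1a→b6/s2 L1-HIT; vc=[20]
#6 0x40→b16/s0 MISS; vc=[20,12]
#7 0x31→b12/s0 VC-HIT; vc=[20,16]
#8 0x59→b22/s2 MISS; vc=[20,16,6]
#9 0x10→b4/s0 MISS; vc=[20,16,6,12]
#10 0x21→b8/s0 MISS; vc=[20,16,6,12,4]
#11 0x10→b4/s0 VC-HIT; vc=[20,16,6,12,8]

OUTCOME = VC-HIT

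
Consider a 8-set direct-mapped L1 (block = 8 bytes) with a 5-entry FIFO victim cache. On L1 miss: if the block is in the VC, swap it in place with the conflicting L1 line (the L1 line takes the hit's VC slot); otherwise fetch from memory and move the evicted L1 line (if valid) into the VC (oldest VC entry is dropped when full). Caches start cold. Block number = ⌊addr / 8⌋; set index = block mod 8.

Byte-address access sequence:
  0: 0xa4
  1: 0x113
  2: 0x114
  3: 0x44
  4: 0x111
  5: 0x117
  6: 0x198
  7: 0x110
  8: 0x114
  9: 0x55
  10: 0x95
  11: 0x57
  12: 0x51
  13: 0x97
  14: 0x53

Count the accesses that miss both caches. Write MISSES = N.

MISSES = 6

#0 0xa4→b20/s4 MISS; vc=[]
#1 0x113→b34/s2 MISS; vc=[]
#2 0x114→b34/s2 L1-HIT; vc=[]
#3 0x44→b8/s0 MISS; vc=[]
#4 0x111→b34/s2 L1-HIT; vc=[]
#5 0x117→b34/s2 L1-HIT; vc=[]
#6 0x198→b51/s3 MISS; vc=[]
#7 0x110→b34/s2 L1-HIT; vc=[]
#8 0x114→b34/s2 L1-HIT; vc=[]
#9 0x55→b10/s2 MISS; vc=[34]
#10 0x95→b18/s2 MISS; vc=[34,10]
#11 0x57→b10/s2 VC-HIT; vc=[34,18]
#12 0x51→b10/s2 L1-HIT; vc=[34,18]
#13 0x97→b18/s2 VC-HIT; vc=[34,10]
#14 0x53→b10/s2 VC-HIT; vc=[34,18]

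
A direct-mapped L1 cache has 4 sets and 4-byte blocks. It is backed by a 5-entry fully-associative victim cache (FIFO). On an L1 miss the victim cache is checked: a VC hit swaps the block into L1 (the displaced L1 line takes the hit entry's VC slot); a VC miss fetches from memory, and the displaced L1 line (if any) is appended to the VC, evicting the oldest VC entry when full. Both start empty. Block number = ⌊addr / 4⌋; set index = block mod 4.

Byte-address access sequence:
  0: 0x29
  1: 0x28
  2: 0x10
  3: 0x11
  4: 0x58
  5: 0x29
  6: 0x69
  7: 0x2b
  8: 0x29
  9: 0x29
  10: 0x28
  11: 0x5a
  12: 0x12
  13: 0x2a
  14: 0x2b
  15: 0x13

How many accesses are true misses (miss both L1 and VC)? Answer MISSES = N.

MISSES = 4

#0 0x29→b10/s2 MISS; vc=[]
#1 0x28→b10/s2 L1-HIT; vc=[]
#2 0x10→b4/s0 MISS; vc=[]
#3 0x11→b4/s0 L1-HIT; vc=[]
#4 0x58→b22/s2 MISS; vc=[10]
#5 0x29→b10/s2 VC-HIT; vc=[22]
#6 0x69→b26/s2 MISS; vc=[22,10]
#7 0x2b→b10/s2 VC-HIT; vc=[22,26]
#8 0x29→b10/s2 L1-HIT; vc=[22,26]
#9 0x29→b10/s2 L1-HIT; vc=[22,26]
#10 0x28→b10/s2 L1-HIT; vc=[22,26]
#11 0x5a→b22/s2 VC-HIT; vc=[10,26]
#12 0x12→b4/s0 L1-HIT; vc=[10,26]
#13 0x2a→b10/s2 VC-HIT; vc=[22,26]
#14 0x2b→b10/s2 L1-HIT; vc=[22,26]
#15 0x13→b4/s0 L1-HIT; vc=[22,26]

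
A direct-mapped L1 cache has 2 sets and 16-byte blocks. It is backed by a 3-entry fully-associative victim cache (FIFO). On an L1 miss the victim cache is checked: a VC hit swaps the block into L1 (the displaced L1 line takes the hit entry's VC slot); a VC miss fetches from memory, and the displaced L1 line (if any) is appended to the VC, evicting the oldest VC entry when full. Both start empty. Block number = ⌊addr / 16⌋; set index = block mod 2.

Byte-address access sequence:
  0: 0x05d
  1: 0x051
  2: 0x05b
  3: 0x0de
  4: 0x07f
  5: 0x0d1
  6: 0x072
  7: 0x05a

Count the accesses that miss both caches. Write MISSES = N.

0: 0x5d (blk 5, set 1) → MISS  vc=[]
1: 0x51 (blk 5, set 1) → L1-HIT  vc=[]
2: 0x5b (blk 5, set 1) → L1-HIT  vc=[]
3: 0xde (blk 13, set 1) → MISS  vc=[5]
4: 0x7f (blk 7, set 1) → MISS  vc=[5, 13]
5: 0xd1 (blk 13, set 1) → VC-HIT  vc=[5, 7]
6: 0x72 (blk 7, set 1) → VC-HIT  vc=[5, 13]
7: 0x5a (blk 5, set 1) → VC-HIT  vc=[7, 13]

MISSES = 3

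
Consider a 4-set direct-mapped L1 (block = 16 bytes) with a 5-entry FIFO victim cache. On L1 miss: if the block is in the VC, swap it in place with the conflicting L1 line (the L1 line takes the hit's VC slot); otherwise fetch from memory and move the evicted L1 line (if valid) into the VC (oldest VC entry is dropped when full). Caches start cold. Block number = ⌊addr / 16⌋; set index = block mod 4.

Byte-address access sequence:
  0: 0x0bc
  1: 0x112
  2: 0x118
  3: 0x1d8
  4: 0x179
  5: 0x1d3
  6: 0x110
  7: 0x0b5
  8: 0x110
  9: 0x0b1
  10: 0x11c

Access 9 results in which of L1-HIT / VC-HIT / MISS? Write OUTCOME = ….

OUTCOME = L1-HIT

  [0] addr=0xbc blk=11 s=3: MISS | VC []
  [1] addr=0x112 blk=17 s=1: MISS | VC []
  [2] addr=0x118 blk=17 s=1: L1-HIT | VC []
  [3] addr=0x1d8 blk=29 s=1: MISS | VC [17]
  [4] addr=0x179 blk=23 s=3: MISS | VC [17, 11]
  [5] addr=0x1d3 blk=29 s=1: L1-HIT | VC [17, 11]
  [6] addr=0x110 blk=17 s=1: VC-HIT | VC [29, 11]
  [7] addr=0xb5 blk=11 s=3: VC-HIT | VC [29, 23]
  [8] addr=0x110 blk=17 s=1: L1-HIT | VC [29, 23]
  [9] addr=0xb1 blk=11 s=3: L1-HIT | VC [29, 23]
  [10] addr=0x11c blk=17 s=1: L1-HIT | VC [29, 23]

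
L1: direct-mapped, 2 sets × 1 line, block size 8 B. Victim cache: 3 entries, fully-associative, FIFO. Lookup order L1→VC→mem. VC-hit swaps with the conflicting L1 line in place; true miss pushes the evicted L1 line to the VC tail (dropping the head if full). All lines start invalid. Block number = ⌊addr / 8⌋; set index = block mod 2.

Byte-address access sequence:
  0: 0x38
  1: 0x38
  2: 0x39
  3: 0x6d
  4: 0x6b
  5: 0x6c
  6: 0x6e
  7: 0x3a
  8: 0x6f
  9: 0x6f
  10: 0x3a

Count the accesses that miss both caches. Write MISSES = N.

0: 0x38 (blk 7, set 1) → MISS  vc=[]
1: 0x38 (blk 7, set 1) → L1-HIT  vc=[]
2: 0x39 (blk 7, set 1) → L1-HIT  vc=[]
3: 0x6d (blk 13, set 1) → MISS  vc=[7]
4: 0x6b (blk 13, set 1) → L1-HIT  vc=[7]
5: 0x6c (blk 13, set 1) → L1-HIT  vc=[7]
6: 0x6e (blk 13, set 1) → L1-HIT  vc=[7]
7: 0x3a (blk 7, set 1) → VC-HIT  vc=[13]
8: 0x6f (blk 13, set 1) → VC-HIT  vc=[7]
9: 0x6f (blk 13, set 1) → L1-HIT  vc=[7]
10: 0x3a (blk 7, set 1) → VC-HIT  vc=[13]

MISSES = 2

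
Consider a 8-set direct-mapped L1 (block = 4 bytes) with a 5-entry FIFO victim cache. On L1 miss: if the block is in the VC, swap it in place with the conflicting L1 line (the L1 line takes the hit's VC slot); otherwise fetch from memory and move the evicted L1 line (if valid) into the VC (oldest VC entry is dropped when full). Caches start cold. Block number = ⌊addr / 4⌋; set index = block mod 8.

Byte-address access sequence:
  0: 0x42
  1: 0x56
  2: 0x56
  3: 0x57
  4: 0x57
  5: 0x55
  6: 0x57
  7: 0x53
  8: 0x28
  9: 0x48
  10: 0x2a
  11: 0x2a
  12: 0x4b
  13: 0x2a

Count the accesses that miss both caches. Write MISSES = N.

#0 0x42→b16/s0 MISS; vc=[]
#1 0x56→b21/s5 MISS; vc=[]
#2 0x56→b21/s5 L1-HIT; vc=[]
#3 0x57→b21/s5 L1-HIT; vc=[]
#4 0x57→b21/s5 L1-HIT; vc=[]
#5 0x55→b21/s5 L1-HIT; vc=[]
#6 0x57→b21/s5 L1-HIT; vc=[]
#7 0x53→b20/s4 MISS; vc=[]
#8 0x28→b10/s2 MISS; vc=[]
#9 0x48→b18/s2 MISS; vc=[10]
#10 0x2a→b10/s2 VC-HIT; vc=[18]
#11 0x2a→b10/s2 L1-HIT; vc=[18]
#12 0x4b→b18/s2 VC-HIT; vc=[10]
#13 0x2a→b10/s2 VC-HIT; vc=[18]

MISSES = 5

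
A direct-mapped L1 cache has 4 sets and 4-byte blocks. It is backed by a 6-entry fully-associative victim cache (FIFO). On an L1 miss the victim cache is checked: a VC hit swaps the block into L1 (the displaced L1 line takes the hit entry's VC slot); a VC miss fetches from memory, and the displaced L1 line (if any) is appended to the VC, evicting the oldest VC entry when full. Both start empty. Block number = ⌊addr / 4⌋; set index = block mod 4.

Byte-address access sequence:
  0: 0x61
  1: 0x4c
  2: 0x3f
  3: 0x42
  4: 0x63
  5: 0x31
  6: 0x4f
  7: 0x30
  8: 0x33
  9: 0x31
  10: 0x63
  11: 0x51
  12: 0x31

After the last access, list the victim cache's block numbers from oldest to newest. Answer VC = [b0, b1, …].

VC = [15, 16, 20, 24]

0: 0x61 (blk 24, set 0) → MISS  vc=[]
1: 0x4c (blk 19, set 3) → MISS  vc=[]
2: 0x3f (blk 15, set 3) → MISS  vc=[19]
3: 0x42 (blk 16, set 0) → MISS  vc=[19, 24]
4: 0x63 (blk 24, set 0) → VC-HIT  vc=[19, 16]
5: 0x31 (blk 12, set 0) → MISS  vc=[19, 16, 24]
6: 0x4f (blk 19, set 3) → VC-HIT  vc=[15, 16, 24]
7: 0x30 (blk 12, set 0) → L1-HIT  vc=[15, 16, 24]
8: 0x33 (blk 12, set 0) → L1-HIT  vc=[15, 16, 24]
9: 0x31 (blk 12, set 0) → L1-HIT  vc=[15, 16, 24]
10: 0x63 (blk 24, set 0) → VC-HIT  vc=[15, 16, 12]
11: 0x51 (blk 20, set 0) → MISS  vc=[15, 16, 12, 24]
12: 0x31 (blk 12, set 0) → VC-HIT  vc=[15, 16, 20, 24]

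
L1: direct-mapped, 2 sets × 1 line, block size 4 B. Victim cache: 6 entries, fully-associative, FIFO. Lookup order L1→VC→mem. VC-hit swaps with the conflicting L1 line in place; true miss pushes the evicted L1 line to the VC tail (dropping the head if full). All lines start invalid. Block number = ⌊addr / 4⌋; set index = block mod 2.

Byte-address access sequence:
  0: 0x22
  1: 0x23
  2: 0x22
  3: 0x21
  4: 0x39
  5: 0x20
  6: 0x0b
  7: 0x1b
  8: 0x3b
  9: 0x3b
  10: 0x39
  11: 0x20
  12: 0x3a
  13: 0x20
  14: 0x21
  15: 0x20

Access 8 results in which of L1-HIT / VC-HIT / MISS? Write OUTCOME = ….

  [0] addr=0x22 blk=8 s=0: MISS | VC []
  [1] addr=0x23 blk=8 s=0: L1-HIT | VC []
  [2] addr=0x22 blk=8 s=0: L1-HIT | VC []
  [3] addr=0x21 blk=8 s=0: L1-HIT | VC []
  [4] addr=0x39 blk=14 s=0: MISS | VC [8]
  [5] addr=0x20 blk=8 s=0: VC-HIT | VC [14]
  [6] addr=0xb blk=2 s=0: MISS | VC [14, 8]
  [7] addr=0x1b blk=6 s=0: MISS | VC [14, 8, 2]
  [8] addr=0x3b blk=14 s=0: VC-HIT | VC [6, 8, 2]
  [9] addr=0x3b blk=14 s=0: L1-HIT | VC [6, 8, 2]
  [10] addr=0x39 blk=14 s=0: L1-HIT | VC [6, 8, 2]
  [11] addr=0x20 blk=8 s=0: VC-HIT | VC [6, 14, 2]
  [12] addr=0x3a blk=14 s=0: VC-HIT | VC [6, 8, 2]
  [13] addr=0x20 blk=8 s=0: VC-HIT | VC [6, 14, 2]
  [14] addr=0x21 blk=8 s=0: L1-HIT | VC [6, 14, 2]
  [15] addr=0x20 blk=8 s=0: L1-HIT | VC [6, 14, 2]

OUTCOME = VC-HIT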